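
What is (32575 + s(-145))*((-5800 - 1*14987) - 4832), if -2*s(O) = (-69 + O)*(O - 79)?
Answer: -220502733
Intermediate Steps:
s(O) = -(-79 + O)*(-69 + O)/2 (s(O) = -(-69 + O)*(O - 79)/2 = -(-69 + O)*(-79 + O)/2 = -(-79 + O)*(-69 + O)/2)
(32575 + s(-145))*((-5800 - 1*14987) - 4832) = (32575 + (-5451/2 + 74*(-145) - ½*(-145)²))*((-5800 - 1*14987) - 4832) = (32575 + (-5451/2 - 10730 - ½*21025))*((-5800 - 14987) - 4832) = (32575 + (-5451/2 - 10730 - 21025/2))*(-20787 - 4832) = (32575 - 23968)*(-25619) = 8607*(-25619) = -220502733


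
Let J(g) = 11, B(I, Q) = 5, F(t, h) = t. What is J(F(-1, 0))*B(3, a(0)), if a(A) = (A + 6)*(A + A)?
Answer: 55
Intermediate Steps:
a(A) = 2*A*(6 + A) (a(A) = (6 + A)*(2*A) = 2*A*(6 + A))
J(F(-1, 0))*B(3, a(0)) = 11*5 = 55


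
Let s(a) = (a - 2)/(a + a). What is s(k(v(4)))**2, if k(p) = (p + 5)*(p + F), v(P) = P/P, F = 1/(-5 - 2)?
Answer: 121/1296 ≈ 0.093364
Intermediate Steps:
F = -1/7 (F = 1/(-7) = -1/7 ≈ -0.14286)
v(P) = 1
k(p) = (5 + p)*(-1/7 + p) (k(p) = (p + 5)*(p - 1/7) = (5 + p)*(-1/7 + p))
s(a) = (-2 + a)/(2*a) (s(a) = (-2 + a)/((2*a)) = (-2 + a)*(1/(2*a)) = (-2 + a)/(2*a))
s(k(v(4)))**2 = ((-2 + (-5/7 + 1**2 + (34/7)*1))/(2*(-5/7 + 1**2 + (34/7)*1)))**2 = ((-2 + (-5/7 + 1 + 34/7))/(2*(-5/7 + 1 + 34/7)))**2 = ((-2 + 36/7)/(2*(36/7)))**2 = ((1/2)*(7/36)*(22/7))**2 = (11/36)**2 = 121/1296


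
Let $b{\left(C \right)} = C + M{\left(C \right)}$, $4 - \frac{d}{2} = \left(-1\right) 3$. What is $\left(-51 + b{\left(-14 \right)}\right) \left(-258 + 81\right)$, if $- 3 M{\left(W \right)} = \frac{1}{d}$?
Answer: $\frac{161129}{14} \approx 11509.0$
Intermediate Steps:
$d = 14$ ($d = 8 - 2 \left(\left(-1\right) 3\right) = 8 - -6 = 8 + 6 = 14$)
$M{\left(W \right)} = - \frac{1}{42}$ ($M{\left(W \right)} = - \frac{1}{3 \cdot 14} = \left(- \frac{1}{3}\right) \frac{1}{14} = - \frac{1}{42}$)
$b{\left(C \right)} = - \frac{1}{42} + C$ ($b{\left(C \right)} = C - \frac{1}{42} = - \frac{1}{42} + C$)
$\left(-51 + b{\left(-14 \right)}\right) \left(-258 + 81\right) = \left(-51 - \frac{589}{42}\right) \left(-258 + 81\right) = \left(-51 - \frac{589}{42}\right) \left(-177\right) = \left(- \frac{2731}{42}\right) \left(-177\right) = \frac{161129}{14}$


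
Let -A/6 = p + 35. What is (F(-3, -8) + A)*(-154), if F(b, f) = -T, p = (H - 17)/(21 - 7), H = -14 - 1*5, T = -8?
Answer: 28732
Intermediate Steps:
H = -19 (H = -14 - 5 = -19)
p = -18/7 (p = (-19 - 17)/(21 - 7) = -36/14 = -36*1/14 = -18/7 ≈ -2.5714)
F(b, f) = 8 (F(b, f) = -1*(-8) = 8)
A = -1362/7 (A = -6*(-18/7 + 35) = -6*227/7 = -1362/7 ≈ -194.57)
(F(-3, -8) + A)*(-154) = (8 - 1362/7)*(-154) = -1306/7*(-154) = 28732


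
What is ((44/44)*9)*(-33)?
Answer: -297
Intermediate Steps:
((44/44)*9)*(-33) = ((44*(1/44))*9)*(-33) = (1*9)*(-33) = 9*(-33) = -297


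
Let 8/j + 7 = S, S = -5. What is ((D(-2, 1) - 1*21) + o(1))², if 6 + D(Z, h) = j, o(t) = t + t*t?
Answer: 5929/9 ≈ 658.78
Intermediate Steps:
o(t) = t + t²
j = -⅔ (j = 8/(-7 - 5) = 8/(-12) = 8*(-1/12) = -⅔ ≈ -0.66667)
D(Z, h) = -20/3 (D(Z, h) = -6 - ⅔ = -20/3)
((D(-2, 1) - 1*21) + o(1))² = ((-20/3 - 1*21) + 1*(1 + 1))² = ((-20/3 - 21) + 1*2)² = (-83/3 + 2)² = (-77/3)² = 5929/9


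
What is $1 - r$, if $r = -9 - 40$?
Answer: $50$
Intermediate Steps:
$r = -49$ ($r = -9 - 40 = -49$)
$1 - r = 1 - -49 = 1 + 49 = 50$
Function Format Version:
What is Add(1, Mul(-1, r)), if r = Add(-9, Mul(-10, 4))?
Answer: 50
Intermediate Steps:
r = -49 (r = Add(-9, -40) = -49)
Add(1, Mul(-1, r)) = Add(1, Mul(-1, -49)) = Add(1, 49) = 50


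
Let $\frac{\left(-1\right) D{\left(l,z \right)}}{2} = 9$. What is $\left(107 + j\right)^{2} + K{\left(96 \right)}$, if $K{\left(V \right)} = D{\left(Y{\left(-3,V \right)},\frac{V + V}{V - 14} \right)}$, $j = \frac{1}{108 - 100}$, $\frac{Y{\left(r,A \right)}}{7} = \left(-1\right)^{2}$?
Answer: $\frac{733297}{64} \approx 11458.0$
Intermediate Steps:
$Y{\left(r,A \right)} = 7$ ($Y{\left(r,A \right)} = 7 \left(-1\right)^{2} = 7 \cdot 1 = 7$)
$j = \frac{1}{8} \approx 0.125$
$D{\left(l,z \right)} = -18$ ($D{\left(l,z \right)} = \left(-2\right) 9 = -18$)
$K{\left(V \right)} = -18$
$\left(107 + j\right)^{2} + K{\left(96 \right)} = \left(107 + \frac{1}{8}\right)^{2} - 18 = \left(\frac{857}{8}\right)^{2} - 18 = \frac{734449}{64} - 18 = \frac{733297}{64}$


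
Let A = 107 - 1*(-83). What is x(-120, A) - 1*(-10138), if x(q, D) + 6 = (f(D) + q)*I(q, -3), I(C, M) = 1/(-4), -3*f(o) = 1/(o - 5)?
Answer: 22559641/2220 ≈ 10162.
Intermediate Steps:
f(o) = -1/(3*(-5 + o)) (f(o) = -1/(3*(o - 5)) = -1/(3*(-5 + o)))
I(C, M) = -¼
A = 190 (A = 107 + 83 = 190)
x(q, D) = -6 - q/4 + 1/(4*(-15 + 3*D)) (x(q, D) = -6 + (-1/(-15 + 3*D) + q)*(-¼) = -6 + (q - 1/(-15 + 3*D))*(-¼) = -6 + (-q/4 + 1/(4*(-15 + 3*D))) = -6 - q/4 + 1/(4*(-15 + 3*D)))
x(-120, A) - 1*(-10138) = (1 - 3*(-5 + 190)*(24 - 120))/(12*(-5 + 190)) - 1*(-10138) = (1/12)*(1 - 3*185*(-96))/185 + 10138 = (1/12)*(1/185)*(1 + 53280) + 10138 = (1/12)*(1/185)*53281 + 10138 = 53281/2220 + 10138 = 22559641/2220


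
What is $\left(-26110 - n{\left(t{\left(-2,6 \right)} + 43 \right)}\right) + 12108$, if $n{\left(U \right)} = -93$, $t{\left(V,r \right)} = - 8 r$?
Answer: $-13909$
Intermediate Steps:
$\left(-26110 - n{\left(t{\left(-2,6 \right)} + 43 \right)}\right) + 12108 = \left(-26110 - -93\right) + 12108 = \left(-26110 + 93\right) + 12108 = -26017 + 12108 = -13909$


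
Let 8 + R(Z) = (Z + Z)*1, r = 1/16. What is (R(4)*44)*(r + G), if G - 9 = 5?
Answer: 0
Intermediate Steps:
G = 14 (G = 9 + 5 = 14)
r = 1/16 ≈ 0.062500
R(Z) = -8 + 2*Z (R(Z) = -8 + (Z + Z)*1 = -8 + (2*Z)*1 = -8 + 2*Z)
(R(4)*44)*(r + G) = ((-8 + 2*4)*44)*(1/16 + 14) = ((-8 + 8)*44)*(225/16) = (0*44)*(225/16) = 0*(225/16) = 0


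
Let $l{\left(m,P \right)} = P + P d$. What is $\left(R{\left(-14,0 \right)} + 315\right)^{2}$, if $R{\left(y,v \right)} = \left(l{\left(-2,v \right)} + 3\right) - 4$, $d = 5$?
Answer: $98596$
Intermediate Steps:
$l{\left(m,P \right)} = 6 P$ ($l{\left(m,P \right)} = P + P 5 = P + 5 P = 6 P$)
$R{\left(y,v \right)} = -1 + 6 v$ ($R{\left(y,v \right)} = \left(6 v + 3\right) - 4 = \left(3 + 6 v\right) - 4 = -1 + 6 v$)
$\left(R{\left(-14,0 \right)} + 315\right)^{2} = \left(\left(-1 + 6 \cdot 0\right) + 315\right)^{2} = \left(\left(-1 + 0\right) + 315\right)^{2} = \left(-1 + 315\right)^{2} = 314^{2} = 98596$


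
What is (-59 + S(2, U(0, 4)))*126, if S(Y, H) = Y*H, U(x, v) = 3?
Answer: -6678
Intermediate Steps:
S(Y, H) = H*Y
(-59 + S(2, U(0, 4)))*126 = (-59 + 3*2)*126 = (-59 + 6)*126 = -53*126 = -6678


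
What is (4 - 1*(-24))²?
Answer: 784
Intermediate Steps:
(4 - 1*(-24))² = (4 + 24)² = 28² = 784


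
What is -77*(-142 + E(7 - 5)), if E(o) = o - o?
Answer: 10934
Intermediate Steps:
E(o) = 0
-77*(-142 + E(7 - 5)) = -77*(-142 + 0) = -77*(-142) = 10934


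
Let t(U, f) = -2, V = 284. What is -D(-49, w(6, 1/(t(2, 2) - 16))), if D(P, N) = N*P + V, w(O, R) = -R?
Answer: -5063/18 ≈ -281.28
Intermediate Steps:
D(P, N) = 284 + N*P (D(P, N) = N*P + 284 = 284 + N*P)
-D(-49, w(6, 1/(t(2, 2) - 16))) = -(284 - 1/(-2 - 16)*(-49)) = -(284 - 1/(-18)*(-49)) = -(284 - 1*(-1/18)*(-49)) = -(284 + (1/18)*(-49)) = -(284 - 49/18) = -1*5063/18 = -5063/18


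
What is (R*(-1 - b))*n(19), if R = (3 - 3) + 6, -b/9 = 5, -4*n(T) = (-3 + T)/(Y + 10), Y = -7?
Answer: -352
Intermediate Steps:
n(T) = ¼ - T/12 (n(T) = -(-3 + T)/(4*(-7 + 10)) = -(-3 + T)/(4*3) = -(-1 + T/3)/4 = ¼ - T/12)
b = -45 (b = -9*5 = -45)
R = 6 (R = 0 + 6 = 6)
(R*(-1 - b))*n(19) = (6*(-1 - 1*(-45)))*(¼ - 1/12*19) = (6*(-1 + 45))*(¼ - 19/12) = (6*44)*(-4/3) = 264*(-4/3) = -352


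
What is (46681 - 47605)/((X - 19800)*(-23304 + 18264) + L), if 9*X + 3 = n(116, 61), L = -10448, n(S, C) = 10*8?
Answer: -77/8311536 ≈ -9.2642e-6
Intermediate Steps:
n(S, C) = 80
X = 77/9 (X = -⅓ + (⅑)*80 = -⅓ + 80/9 = 77/9 ≈ 8.5556)
(46681 - 47605)/((X - 19800)*(-23304 + 18264) + L) = (46681 - 47605)/((77/9 - 19800)*(-23304 + 18264) - 10448) = -924/(-178123/9*(-5040) - 10448) = -924/(99748880 - 10448) = -924/99738432 = -924*1/99738432 = -77/8311536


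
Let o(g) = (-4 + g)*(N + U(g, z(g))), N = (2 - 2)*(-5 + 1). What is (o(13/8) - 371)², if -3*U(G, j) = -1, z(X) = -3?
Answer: 79619929/576 ≈ 1.3823e+5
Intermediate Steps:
U(G, j) = ⅓ (U(G, j) = -⅓*(-1) = ⅓)
N = 0 (N = 0*(-4) = 0)
o(g) = -4/3 + g/3 (o(g) = (-4 + g)*(0 + ⅓) = (-4 + g)*(⅓) = -4/3 + g/3)
(o(13/8) - 371)² = ((-4/3 + (13/8)/3) - 371)² = ((-4/3 + (13*(⅛))/3) - 371)² = ((-4/3 + (⅓)*(13/8)) - 371)² = ((-4/3 + 13/24) - 371)² = (-19/24 - 371)² = (-8923/24)² = 79619929/576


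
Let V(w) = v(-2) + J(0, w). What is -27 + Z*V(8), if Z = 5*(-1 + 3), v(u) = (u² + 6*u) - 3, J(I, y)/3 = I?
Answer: -137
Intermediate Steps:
J(I, y) = 3*I
v(u) = -3 + u² + 6*u
V(w) = -11 (V(w) = (-3 + (-2)² + 6*(-2)) + 3*0 = (-3 + 4 - 12) + 0 = -11 + 0 = -11)
Z = 10 (Z = 5*2 = 10)
-27 + Z*V(8) = -27 + 10*(-11) = -27 - 110 = -137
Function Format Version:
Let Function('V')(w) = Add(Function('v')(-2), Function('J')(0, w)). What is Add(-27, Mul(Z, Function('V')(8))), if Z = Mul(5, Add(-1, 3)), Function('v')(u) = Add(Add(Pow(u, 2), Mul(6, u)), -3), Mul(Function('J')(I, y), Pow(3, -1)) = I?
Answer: -137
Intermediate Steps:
Function('J')(I, y) = Mul(3, I)
Function('v')(u) = Add(-3, Pow(u, 2), Mul(6, u))
Function('V')(w) = -11 (Function('V')(w) = Add(Add(-3, Pow(-2, 2), Mul(6, -2)), Mul(3, 0)) = Add(Add(-3, 4, -12), 0) = Add(-11, 0) = -11)
Z = 10 (Z = Mul(5, 2) = 10)
Add(-27, Mul(Z, Function('V')(8))) = Add(-27, Mul(10, -11)) = Add(-27, -110) = -137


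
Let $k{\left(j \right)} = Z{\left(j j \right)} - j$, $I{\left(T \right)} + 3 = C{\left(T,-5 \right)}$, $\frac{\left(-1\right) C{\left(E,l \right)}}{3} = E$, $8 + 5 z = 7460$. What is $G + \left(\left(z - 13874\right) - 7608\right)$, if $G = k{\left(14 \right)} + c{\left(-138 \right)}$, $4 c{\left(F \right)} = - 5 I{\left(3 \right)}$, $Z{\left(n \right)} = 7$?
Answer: $- \frac{99918}{5} \approx -19984.0$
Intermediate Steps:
$z = \frac{7452}{5}$ ($z = - \frac{8}{5} + \frac{1}{5} \cdot 7460 = - \frac{8}{5} + 1492 = \frac{7452}{5} \approx 1490.4$)
$C{\left(E,l \right)} = - 3 E$
$I{\left(T \right)} = -3 - 3 T$
$k{\left(j \right)} = 7 - j$
$c{\left(F \right)} = 15$ ($c{\left(F \right)} = \frac{\left(-5\right) \left(-3 - 9\right)}{4} = \frac{\left(-5\right) \left(-12\right)}{4} = \frac{1}{4} \cdot 60 = 15$)
$G = 8$ ($G = \left(7 - 14\right) + 15 = -7 + 15 = 8$)
$G + \left(\left(z - 13874\right) - 7608\right) = 8 + \left(\left(\frac{7452}{5} - 13874\right) - 7608\right) = 8 - \frac{99958}{5} = - \frac{99918}{5}$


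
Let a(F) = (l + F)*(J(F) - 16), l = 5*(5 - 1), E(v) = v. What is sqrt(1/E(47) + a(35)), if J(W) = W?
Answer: 2*sqrt(577113)/47 ≈ 32.327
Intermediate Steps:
l = 20 (l = 5*4 = 20)
a(F) = (-16 + F)*(20 + F) (a(F) = (20 + F)*(F - 16) = (20 + F)*(-16 + F) = (-16 + F)*(20 + F))
sqrt(1/E(47) + a(35)) = sqrt(1/47 + (-320 + 35**2 + 4*35)) = sqrt(1/47 + (-320 + 1225 + 140)) = sqrt(1/47 + 1045) = sqrt(49116/47) = 2*sqrt(577113)/47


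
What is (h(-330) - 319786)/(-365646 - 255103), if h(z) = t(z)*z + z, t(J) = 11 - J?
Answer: 432646/620749 ≈ 0.69697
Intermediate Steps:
h(z) = z + z*(11 - z) (h(z) = (11 - z)*z + z = z*(11 - z) + z = z + z*(11 - z))
(h(-330) - 319786)/(-365646 - 255103) = (-330*(12 - 1*(-330)) - 319786)/(-365646 - 255103) = (-330*(12 + 330) - 319786)/(-620749) = (-330*342 - 319786)*(-1/620749) = (-112860 - 319786)*(-1/620749) = -432646*(-1/620749) = 432646/620749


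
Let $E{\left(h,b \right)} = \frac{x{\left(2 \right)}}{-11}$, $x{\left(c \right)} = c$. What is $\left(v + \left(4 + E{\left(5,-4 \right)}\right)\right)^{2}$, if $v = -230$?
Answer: $\frac{6190144}{121} \approx 51158.0$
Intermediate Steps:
$E{\left(h,b \right)} = - \frac{2}{11}$ ($E{\left(h,b \right)} = \frac{2}{-11} = 2 \left(- \frac{1}{11}\right) = - \frac{2}{11}$)
$\left(v + \left(4 + E{\left(5,-4 \right)}\right)\right)^{2} = \left(-230 + \left(4 - \frac{2}{11}\right)\right)^{2} = \left(-230 + \frac{42}{11}\right)^{2} = \left(- \frac{2488}{11}\right)^{2} = \frac{6190144}{121}$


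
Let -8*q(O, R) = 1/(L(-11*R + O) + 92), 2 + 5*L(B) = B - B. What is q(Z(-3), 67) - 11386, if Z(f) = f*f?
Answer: -41718309/3664 ≈ -11386.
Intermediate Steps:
L(B) = -⅖ (L(B) = -⅖ + (B - B)/5 = -⅖ + (⅕)*0 = -⅖ + 0 = -⅖)
Z(f) = f²
q(O, R) = -5/3664 (q(O, R) = -1/(8*(-⅖ + 92)) = -1/(8*458/5) = -⅛*5/458 = -5/3664)
q(Z(-3), 67) - 11386 = -5/3664 - 11386 = -41718309/3664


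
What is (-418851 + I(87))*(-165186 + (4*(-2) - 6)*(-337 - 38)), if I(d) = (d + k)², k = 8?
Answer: 65545931136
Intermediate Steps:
I(d) = (8 + d)² (I(d) = (d + 8)² = (8 + d)²)
(-418851 + I(87))*(-165186 + (4*(-2) - 6)*(-337 - 38)) = (-418851 + (8 + 87)²)*(-165186 + (4*(-2) - 6)*(-337 - 38)) = (-418851 + 95²)*(-165186 + (-8 - 6)*(-375)) = (-418851 + 9025)*(-165186 - 14*(-375)) = -409826*(-165186 + 5250) = -409826*(-159936) = 65545931136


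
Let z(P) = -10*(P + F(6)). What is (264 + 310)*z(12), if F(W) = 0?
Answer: -68880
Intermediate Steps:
z(P) = -10*P (z(P) = -10*(P + 0) = -10*P)
(264 + 310)*z(12) = (264 + 310)*(-10*12) = 574*(-120) = -68880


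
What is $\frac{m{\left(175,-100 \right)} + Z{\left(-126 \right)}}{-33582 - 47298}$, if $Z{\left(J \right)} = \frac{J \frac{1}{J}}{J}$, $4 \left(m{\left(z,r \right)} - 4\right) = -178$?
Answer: $\frac{319}{636930} \approx 0.00050084$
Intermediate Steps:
$m{\left(z,r \right)} = - \frac{81}{2}$ ($m{\left(z,r \right)} = 4 + \frac{1}{4} \left(-178\right) = 4 - \frac{89}{2} = - \frac{81}{2}$)
$Z{\left(J \right)} = \frac{1}{J}$ ($Z{\left(J \right)} = 1 \frac{1}{J} = \frac{1}{J}$)
$\frac{m{\left(175,-100 \right)} + Z{\left(-126 \right)}}{-33582 - 47298} = \frac{- \frac{81}{2} + \frac{1}{-126}}{-33582 - 47298} = \frac{- \frac{81}{2} - \frac{1}{126}}{-80880} = \left(- \frac{2552}{63}\right) \left(- \frac{1}{80880}\right) = \frac{319}{636930}$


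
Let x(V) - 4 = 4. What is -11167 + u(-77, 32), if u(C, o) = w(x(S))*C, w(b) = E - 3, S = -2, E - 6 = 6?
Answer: -11860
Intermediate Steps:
E = 12 (E = 6 + 6 = 12)
x(V) = 8 (x(V) = 4 + 4 = 8)
w(b) = 9 (w(b) = 12 - 3 = 9)
u(C, o) = 9*C
-11167 + u(-77, 32) = -11167 + 9*(-77) = -11167 - 693 = -11860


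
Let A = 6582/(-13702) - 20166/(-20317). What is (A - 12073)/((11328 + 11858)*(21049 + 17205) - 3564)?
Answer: -420097727243/30864162491588140 ≈ -1.3611e-5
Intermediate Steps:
A = 71294019/139191767 (A = 6582*(-1/13702) - 20166*(-1/20317) = -3291/6851 + 20166/20317 = 71294019/139191767 ≈ 0.51220)
(A - 12073)/((11328 + 11858)*(21049 + 17205) - 3564) = (71294019/139191767 - 12073)/((11328 + 11858)*(21049 + 17205) - 3564) = -1680390908972/(139191767*(23186*38254 - 3564)) = -1680390908972/(139191767*(886957244 - 3564)) = -1680390908972/139191767/886953680 = -1680390908972/139191767*1/886953680 = -420097727243/30864162491588140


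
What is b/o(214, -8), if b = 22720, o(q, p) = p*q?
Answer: -1420/107 ≈ -13.271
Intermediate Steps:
b/o(214, -8) = 22720/((-8*214)) = 22720/(-1712) = 22720*(-1/1712) = -1420/107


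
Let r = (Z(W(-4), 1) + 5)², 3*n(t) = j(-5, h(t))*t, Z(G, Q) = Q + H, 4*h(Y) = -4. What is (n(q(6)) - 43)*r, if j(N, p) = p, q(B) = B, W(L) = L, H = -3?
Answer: -405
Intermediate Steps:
h(Y) = -1 (h(Y) = (¼)*(-4) = -1)
Z(G, Q) = -3 + Q (Z(G, Q) = Q - 3 = -3 + Q)
n(t) = -t/3 (n(t) = (-t)/3 = -t/3)
r = 9 (r = ((-3 + 1) + 5)² = (-2 + 5)² = 3² = 9)
(n(q(6)) - 43)*r = (-⅓*6 - 43)*9 = (-2 - 43)*9 = -45*9 = -405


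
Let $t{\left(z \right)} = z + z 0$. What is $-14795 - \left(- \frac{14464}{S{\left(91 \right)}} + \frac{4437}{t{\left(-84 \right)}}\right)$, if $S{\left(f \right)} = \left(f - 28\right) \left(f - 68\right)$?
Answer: $- \frac{85387811}{5796} \approx -14732.0$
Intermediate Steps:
$t{\left(z \right)} = z$ ($t{\left(z \right)} = z + 0 = z$)
$S{\left(f \right)} = \left(-68 + f\right) \left(-28 + f\right)$ ($S{\left(f \right)} = \left(-28 + f\right) \left(-68 + f\right) = \left(-68 + f\right) \left(-28 + f\right)$)
$-14795 - \left(- \frac{14464}{S{\left(91 \right)}} + \frac{4437}{t{\left(-84 \right)}}\right) = -14795 - \left(- \frac{14464}{1904 + 91^{2} - 8736} + \frac{4437}{-84}\right) = -14795 - \left(- \frac{14464}{1904 + 8281 - 8736} + 4437 \left(- \frac{1}{84}\right)\right) = -14795 - \left(- \frac{14464}{1449} - \frac{1479}{28}\right) = -14795 - - \frac{364009}{5796} = -14795 + \frac{364009}{5796} = - \frac{85387811}{5796}$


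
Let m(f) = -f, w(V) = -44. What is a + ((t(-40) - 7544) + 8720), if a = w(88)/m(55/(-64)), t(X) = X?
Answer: 5424/5 ≈ 1084.8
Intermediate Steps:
a = -256/5 (a = -44/((-55/(-64))) = -44/((-55*(-1)/64)) = -44/((-1*(-55/64))) = -44/55/64 = -44*64/55 = -256/5 ≈ -51.200)
a + ((t(-40) - 7544) + 8720) = -256/5 + ((-40 - 7544) + 8720) = -256/5 + (-7584 + 8720) = -256/5 + 1136 = 5424/5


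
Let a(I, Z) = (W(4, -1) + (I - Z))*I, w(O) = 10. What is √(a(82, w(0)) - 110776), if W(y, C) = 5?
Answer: I*√104462 ≈ 323.21*I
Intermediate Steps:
a(I, Z) = I*(5 + I - Z) (a(I, Z) = (5 + (I - Z))*I = (5 + I - Z)*I = I*(5 + I - Z))
√(a(82, w(0)) - 110776) = √(82*(5 + 82 - 1*10) - 110776) = √(82*(5 + 82 - 10) - 110776) = √(82*77 - 110776) = √(6314 - 110776) = √(-104462) = I*√104462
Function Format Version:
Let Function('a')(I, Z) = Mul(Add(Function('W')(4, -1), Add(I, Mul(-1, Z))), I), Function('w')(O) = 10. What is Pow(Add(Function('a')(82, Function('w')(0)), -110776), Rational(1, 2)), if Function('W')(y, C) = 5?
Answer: Mul(I, Pow(104462, Rational(1, 2))) ≈ Mul(323.21, I)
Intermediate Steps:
Function('a')(I, Z) = Mul(I, Add(5, I, Mul(-1, Z))) (Function('a')(I, Z) = Mul(Add(5, Add(I, Mul(-1, Z))), I) = Mul(Add(5, I, Mul(-1, Z)), I) = Mul(I, Add(5, I, Mul(-1, Z))))
Pow(Add(Function('a')(82, Function('w')(0)), -110776), Rational(1, 2)) = Pow(Add(Mul(82, Add(5, 82, Mul(-1, 10))), -110776), Rational(1, 2)) = Pow(Add(Mul(82, Add(5, 82, -10)), -110776), Rational(1, 2)) = Pow(Add(Mul(82, 77), -110776), Rational(1, 2)) = Pow(Add(6314, -110776), Rational(1, 2)) = Pow(-104462, Rational(1, 2)) = Mul(I, Pow(104462, Rational(1, 2)))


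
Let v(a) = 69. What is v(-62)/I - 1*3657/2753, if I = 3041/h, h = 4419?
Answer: 828299046/8371873 ≈ 98.938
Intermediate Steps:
I = 3041/4419 ≈ 0.68816
v(-62)/I - 1*3657/2753 = 69/(3041/4419) - 1*3657/2753 = 69*(4419/3041) - 3657*1/2753 = 304911/3041 - 3657/2753 = 828299046/8371873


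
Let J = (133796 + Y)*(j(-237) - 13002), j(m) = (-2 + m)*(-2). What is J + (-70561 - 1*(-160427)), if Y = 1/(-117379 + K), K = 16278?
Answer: -1677246809114/1001 ≈ -1.6756e+9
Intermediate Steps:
j(m) = 4 - 2*m
Y = -1/101101 (Y = 1/(-117379 + 16278) = 1/(-101101) = -1/101101 ≈ -9.8911e-6)
J = -1677336764980/1001 (J = (133796 - 1/101101)*((4 - 2*(-237)) - 13002) = 13526909395*((4 + 474) - 13002)/101101 = 13526909395*(478 - 13002)/101101 = (13526909395/101101)*(-12524) = -1677336764980/1001 ≈ -1.6757e+9)
J + (-70561 - 1*(-160427)) = -1677336764980/1001 + (-70561 - 1*(-160427)) = -1677336764980/1001 + (-70561 + 160427) = -1677336764980/1001 + 89866 = -1677246809114/1001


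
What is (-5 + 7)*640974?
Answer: 1281948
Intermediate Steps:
(-5 + 7)*640974 = 2*640974 = 1281948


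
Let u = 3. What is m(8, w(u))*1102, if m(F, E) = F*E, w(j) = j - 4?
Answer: -8816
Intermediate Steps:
w(j) = -4 + j
m(F, E) = E*F
m(8, w(u))*1102 = ((-4 + 3)*8)*1102 = -1*8*1102 = -8*1102 = -8816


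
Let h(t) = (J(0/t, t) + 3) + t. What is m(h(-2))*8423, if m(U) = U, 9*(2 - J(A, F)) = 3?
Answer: 67384/3 ≈ 22461.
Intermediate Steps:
J(A, F) = 5/3 (J(A, F) = 2 - ⅑*3 = 2 - ⅓ = 5/3)
h(t) = 14/3 + t (h(t) = (5/3 + 3) + t = 14/3 + t)
m(h(-2))*8423 = (14/3 - 2)*8423 = (8/3)*8423 = 67384/3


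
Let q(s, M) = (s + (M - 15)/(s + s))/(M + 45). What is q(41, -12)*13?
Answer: 43355/2706 ≈ 16.022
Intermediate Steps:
q(s, M) = (s + (-15 + M)/(2*s))/(45 + M) (q(s, M) = (s + (-15 + M)/((2*s)))/(45 + M) = (s + (-15 + M)*(1/(2*s)))/(45 + M) = (s + (-15 + M)/(2*s))/(45 + M))
q(41, -12)*13 = ((½)*(-15 - 12 + 2*41²)/(41*(45 - 12)))*13 = ((½)*(1/41)*(-15 - 12 + 2*1681)/33)*13 = ((½)*(1/41)*(1/33)*(-15 - 12 + 3362))*13 = ((½)*(1/41)*(1/33)*3335)*13 = (3335/2706)*13 = 43355/2706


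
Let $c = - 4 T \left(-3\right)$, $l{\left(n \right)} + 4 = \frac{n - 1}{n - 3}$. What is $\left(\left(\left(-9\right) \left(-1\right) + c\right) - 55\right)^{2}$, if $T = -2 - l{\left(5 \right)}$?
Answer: $2116$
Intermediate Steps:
$l{\left(n \right)} = -4 + \frac{-1 + n}{-3 + n}$ ($l{\left(n \right)} = -4 + \frac{n - 1}{n - 3} = -4 + \frac{-1 + n}{-3 + n}$)
$T = 0$ ($T = -2 - \frac{11 - 15}{-3 + 5} = -2 - \frac{11 - 15}{2} = -2 - \frac{1}{2} \left(-4\right) = -2 - -2 = -2 + 2 = 0$)
$c = 0$ ($c = \left(-4\right) 0 \left(-3\right) = 0 \left(-3\right) = 0$)
$\left(\left(\left(-9\right) \left(-1\right) + c\right) - 55\right)^{2} = \left(\left(\left(-9\right) \left(-1\right) + 0\right) - 55\right)^{2} = \left(\left(9 + 0\right) - 55\right)^{2} = \left(9 - 55\right)^{2} = \left(-46\right)^{2} = 2116$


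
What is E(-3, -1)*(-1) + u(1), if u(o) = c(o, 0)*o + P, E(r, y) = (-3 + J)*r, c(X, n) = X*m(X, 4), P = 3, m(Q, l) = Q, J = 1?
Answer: -2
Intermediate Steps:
c(X, n) = X² (c(X, n) = X*X = X²)
E(r, y) = -2*r (E(r, y) = (-3 + 1)*r = -2*r)
u(o) = 3 + o³ (u(o) = o²*o + 3 = o³ + 3 = 3 + o³)
E(-3, -1)*(-1) + u(1) = -2*(-3)*(-1) + (3 + 1³) = 6*(-1) + (3 + 1) = -6 + 4 = -2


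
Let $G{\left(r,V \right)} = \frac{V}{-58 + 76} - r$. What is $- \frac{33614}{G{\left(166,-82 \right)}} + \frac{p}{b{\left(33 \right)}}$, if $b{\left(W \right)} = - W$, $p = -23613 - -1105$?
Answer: $\frac{44533138}{50655} \approx 879.15$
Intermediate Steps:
$p = -22508$ ($p = -23613 + 1105 = -22508$)
$G{\left(r,V \right)} = - r + \frac{V}{18}$ ($G{\left(r,V \right)} = \frac{V}{18} - r = - r + \frac{V}{18}$)
$- \frac{33614}{G{\left(166,-82 \right)}} + \frac{p}{b{\left(33 \right)}} = - \frac{33614}{\left(-1\right) 166 + \frac{1}{18} \left(-82\right)} - \frac{22508}{\left(-1\right) 33} = - \frac{33614}{-166 - \frac{41}{9}} - \frac{22508}{-33} = - \frac{33614}{- \frac{1535}{9}} - - \frac{22508}{33} = \left(-33614\right) \left(- \frac{9}{1535}\right) + \frac{22508}{33} = \frac{302526}{1535} + \frac{22508}{33} = \frac{44533138}{50655}$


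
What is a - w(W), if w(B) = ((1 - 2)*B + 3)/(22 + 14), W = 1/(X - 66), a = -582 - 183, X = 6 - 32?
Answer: -2533957/3312 ≈ -765.08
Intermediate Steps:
X = -26
a = -765
W = -1/92 (W = 1/(-26 - 66) = 1/(-92) = -1/92 ≈ -0.010870)
w(B) = 1/12 - B/36 (w(B) = (-B + 3)/36 = (3 - B)*(1/36) = 1/12 - B/36)
a - w(W) = -765 - (1/12 - 1/36*(-1/92)) = -765 - (1/12 + 1/3312) = -765 - 1*277/3312 = -765 - 277/3312 = -2533957/3312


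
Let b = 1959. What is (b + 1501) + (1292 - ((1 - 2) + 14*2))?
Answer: 4725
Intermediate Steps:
(b + 1501) + (1292 - ((1 - 2) + 14*2)) = (1959 + 1501) + (1292 - ((1 - 2) + 14*2)) = 3460 + (1292 - (-1 + 28)) = 3460 + (1292 - 1*27) = 3460 + (1292 - 27) = 3460 + 1265 = 4725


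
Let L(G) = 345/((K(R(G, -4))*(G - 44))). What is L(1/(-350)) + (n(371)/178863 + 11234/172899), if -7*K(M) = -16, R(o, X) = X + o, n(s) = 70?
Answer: -4273572718177583/1270078736863032 ≈ -3.3648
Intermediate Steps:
K(M) = 16/7 (K(M) = -1/7*(-16) = 16/7)
L(G) = 345/(-704/7 + 16*G/7) (L(G) = 345/((16*(G - 44)/7)) = 345/((16*(-44 + G)/7)) = 345/(-704/7 + 16*G/7))
L(1/(-350)) + (n(371)/178863 + 11234/172899) = 2415/(16*(-44 + 1/(-350))) + (70/178863 + 11234/172899) = 2415/(16*(-44 - 1/350)) + (70*(1/178863) + 11234*(1/172899)) = 2415/(16*(-15401/350)) + (70/178863 + 11234/172899) = (2415/16)*(-350/15401) + 673816624/10308411279 = -422625/123208 + 673816624/10308411279 = -4273572718177583/1270078736863032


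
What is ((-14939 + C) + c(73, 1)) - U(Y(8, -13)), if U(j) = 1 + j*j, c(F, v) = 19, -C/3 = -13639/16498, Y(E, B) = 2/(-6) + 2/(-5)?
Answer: -55380287983/3712050 ≈ -14919.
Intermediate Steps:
Y(E, B) = -11/15 (Y(E, B) = 2*(-⅙) + 2*(-⅕) = -⅓ - ⅖ = -11/15)
C = 40917/16498 (C = -(-40917)/16498 = -3*(-13639/16498) = 40917/16498 ≈ 2.4801)
U(j) = 1 + j²
((-14939 + C) + c(73, 1)) - U(Y(8, -13)) = ((-14939 + 40917/16498) + 19) - (1 + (-11/15)²) = (-246422705/16498 + 19) - (1 + 121/225) = -246109243/16498 - 1*346/225 = -246109243/16498 - 346/225 = -55380287983/3712050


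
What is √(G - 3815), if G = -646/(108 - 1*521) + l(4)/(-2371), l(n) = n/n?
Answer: 2*I*√914154731317429/979223 ≈ 61.753*I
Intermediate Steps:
l(n) = 1
G = 1531253/979223 (G = -646/(108 - 1*521) + 1/(-2371) = -646/(108 - 521) + 1*(-1/2371) = -646/(-413) - 1/2371 = -646*(-1/413) - 1/2371 = 646/413 - 1/2371 = 1531253/979223 ≈ 1.5637)
√(G - 3815) = √(1531253/979223 - 3815) = √(-3734204492/979223) = 2*I*√914154731317429/979223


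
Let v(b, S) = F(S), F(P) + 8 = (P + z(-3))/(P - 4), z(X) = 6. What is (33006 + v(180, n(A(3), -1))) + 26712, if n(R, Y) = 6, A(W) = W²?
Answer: 59716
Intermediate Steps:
F(P) = -8 + (6 + P)/(-4 + P) (F(P) = -8 + (P + 6)/(P - 4) = -8 + (6 + P)/(-4 + P))
v(b, S) = (38 - 7*S)/(-4 + S)
(33006 + v(180, n(A(3), -1))) + 26712 = (33006 + (38 - 7*6)/(-4 + 6)) + 26712 = (33006 + (38 - 42)/2) + 26712 = (33006 + (½)*(-4)) + 26712 = (33006 - 2) + 26712 = 33004 + 26712 = 59716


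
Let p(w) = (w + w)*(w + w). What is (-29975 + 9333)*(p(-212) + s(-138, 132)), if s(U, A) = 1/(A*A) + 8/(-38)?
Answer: -614263126853059/165528 ≈ -3.7109e+9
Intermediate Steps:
p(w) = 4*w² (p(w) = (2*w)*(2*w) = 4*w²)
s(U, A) = -4/19 + A⁻² (s(U, A) = A⁻² + 8*(-1/38) = A⁻² - 4/19 = -4/19 + A⁻²)
(-29975 + 9333)*(p(-212) + s(-138, 132)) = (-29975 + 9333)*(4*(-212)² + (-4/19 + 132⁻²)) = -20642*(4*44944 + (-4/19 + 1/17424)) = -20642*(179776 - 69677/331056) = -20642*59515853779/331056 = -614263126853059/165528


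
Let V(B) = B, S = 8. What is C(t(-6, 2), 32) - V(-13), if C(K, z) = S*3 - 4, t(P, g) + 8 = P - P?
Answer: 33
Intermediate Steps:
t(P, g) = -8 (t(P, g) = -8 + (P - P) = -8 + 0 = -8)
C(K, z) = 20 (C(K, z) = 8*3 - 4 = 24 - 4 = 20)
C(t(-6, 2), 32) - V(-13) = 20 - 1*(-13) = 20 + 13 = 33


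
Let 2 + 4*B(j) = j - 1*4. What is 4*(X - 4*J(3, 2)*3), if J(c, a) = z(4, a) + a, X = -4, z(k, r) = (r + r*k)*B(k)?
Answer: 128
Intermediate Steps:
B(j) = -3/2 + j/4 (B(j) = -½ + (j - 1*4)/4 = -½ + (j - 4)/4 = -½ + (-4 + j)/4 = -½ + (-1 + j/4) = -3/2 + j/4)
z(k, r) = (-3/2 + k/4)*(r + k*r) (z(k, r) = (r + r*k)*(-3/2 + k/4) = (r + k*r)*(-3/2 + k/4) = (-3/2 + k/4)*(r + k*r))
J(c, a) = -3*a/2 (J(c, a) = a*(1 + 4)*(-6 + 4)/4 + a = (¼)*a*5*(-2) + a = -5*a/2 + a = -3*a/2)
4*(X - 4*J(3, 2)*3) = 4*(-4 - (-6)*2*3) = 4*(-4 - 4*(-3)*3) = 4*(-4 + 12*3) = 4*(-4 + 36) = 4*32 = 128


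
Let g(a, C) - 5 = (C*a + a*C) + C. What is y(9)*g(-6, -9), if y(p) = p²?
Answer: 8424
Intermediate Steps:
g(a, C) = 5 + C + 2*C*a (g(a, C) = 5 + ((C*a + a*C) + C) = 5 + ((C*a + C*a) + C) = 5 + (2*C*a + C) = 5 + (C + 2*C*a) = 5 + C + 2*C*a)
y(9)*g(-6, -9) = 9²*(5 - 9 + 2*(-9)*(-6)) = 81*(5 - 9 + 108) = 81*104 = 8424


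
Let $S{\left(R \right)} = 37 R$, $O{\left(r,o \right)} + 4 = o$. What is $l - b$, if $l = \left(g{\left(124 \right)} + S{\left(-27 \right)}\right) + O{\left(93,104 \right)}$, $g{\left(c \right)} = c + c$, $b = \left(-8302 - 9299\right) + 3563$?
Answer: $13387$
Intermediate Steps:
$O{\left(r,o \right)} = -4 + o$
$b = -14038$ ($b = -17601 + 3563 = -14038$)
$g{\left(c \right)} = 2 c$
$l = -651$ ($l = \left(2 \cdot 124 + 37 \left(-27\right)\right) + \left(-4 + 104\right) = \left(248 - 999\right) + 100 = -751 + 100 = -651$)
$l - b = -651 - -14038 = -651 + 14038 = 13387$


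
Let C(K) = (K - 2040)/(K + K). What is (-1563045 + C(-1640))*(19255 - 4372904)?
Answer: 279002721081551/41 ≈ 6.8049e+12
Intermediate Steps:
C(K) = (-2040 + K)/(2*K) (C(K) = (-2040 + K)/((2*K)) = (-2040 + K)*(1/(2*K)) = (-2040 + K)/(2*K))
(-1563045 + C(-1640))*(19255 - 4372904) = (-1563045 + (½)*(-2040 - 1640)/(-1640))*(19255 - 4372904) = (-1563045 + (½)*(-1/1640)*(-3680))*(-4353649) = (-1563045 + 46/41)*(-4353649) = -64084799/41*(-4353649) = 279002721081551/41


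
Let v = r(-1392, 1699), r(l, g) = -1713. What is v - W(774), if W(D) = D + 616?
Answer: -3103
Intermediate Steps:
v = -1713
W(D) = 616 + D
v - W(774) = -1713 - (616 + 774) = -1713 - 1*1390 = -1713 - 1390 = -3103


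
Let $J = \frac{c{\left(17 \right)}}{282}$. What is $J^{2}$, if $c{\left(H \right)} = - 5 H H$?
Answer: $\frac{2088025}{79524} \approx 26.257$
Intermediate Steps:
$c{\left(H \right)} = - 5 H^{2}$
$J = - \frac{1445}{282}$ ($J = \frac{\left(-5\right) 17^{2}}{282} = \left(-5\right) 289 \cdot \frac{1}{282} = \left(-1445\right) \frac{1}{282} = - \frac{1445}{282} \approx -5.1241$)
$J^{2} = \left(- \frac{1445}{282}\right)^{2} = \frac{2088025}{79524}$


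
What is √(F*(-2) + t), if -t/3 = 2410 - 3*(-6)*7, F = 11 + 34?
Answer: I*√7698 ≈ 87.738*I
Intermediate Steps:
F = 45
t = -7608 (t = -3*(2410 - 3*(-6)*7) = -3*(2410 - (-18)*7) = -3*(2410 - 1*(-126)) = -3*(2410 + 126) = -3*2536 = -7608)
√(F*(-2) + t) = √(45*(-2) - 7608) = √(-90 - 7608) = √(-7698) = I*√7698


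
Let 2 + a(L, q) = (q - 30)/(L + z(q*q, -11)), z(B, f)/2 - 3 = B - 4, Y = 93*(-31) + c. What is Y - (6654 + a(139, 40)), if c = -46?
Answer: -31971807/3337 ≈ -9581.0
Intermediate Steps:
Y = -2929 (Y = 93*(-31) - 46 = -2883 - 46 = -2929)
z(B, f) = -2 + 2*B (z(B, f) = 6 + 2*(B - 4) = 6 + 2*(-4 + B) = 6 + (-8 + 2*B) = -2 + 2*B)
a(L, q) = -2 + (-30 + q)/(-2 + L + 2*q**2) (a(L, q) = -2 + (q - 30)/(L + (-2 + 2*(q*q))) = -2 + (-30 + q)/(L + (-2 + 2*q**2)) = -2 + (-30 + q)/(-2 + L + 2*q**2))
Y - (6654 + a(139, 40)) = -2929 - (6654 + (-26 + 40 - 4*40**2 - 2*139)/(-2 + 139 + 2*40**2)) = -2929 - (6654 + (-26 + 40 - 4*1600 - 278)/(-2 + 139 + 2*1600)) = -2929 - (6654 + (-26 + 40 - 6400 - 278)/(-2 + 139 + 3200)) = -2929 - (6654 - 6664/3337) = -2929 - 1*22197734/3337 = -2929 - 22197734/3337 = -31971807/3337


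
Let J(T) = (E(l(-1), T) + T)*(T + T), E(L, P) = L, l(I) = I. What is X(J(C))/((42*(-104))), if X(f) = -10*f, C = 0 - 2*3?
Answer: 5/26 ≈ 0.19231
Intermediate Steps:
C = -6 (C = 0 - 6 = -6)
J(T) = 2*T*(-1 + T) (J(T) = (-1 + T)*(T + T) = (-1 + T)*(2*T) = 2*T*(-1 + T))
X(J(C))/((42*(-104))) = (-20*(-6)*(-1 - 6))/((42*(-104))) = -20*(-6)*(-7)/(-4368) = -10*84*(-1/4368) = -840*(-1/4368) = 5/26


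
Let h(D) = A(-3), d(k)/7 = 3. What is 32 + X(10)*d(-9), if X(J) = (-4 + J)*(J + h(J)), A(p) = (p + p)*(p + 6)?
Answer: -976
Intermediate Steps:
A(p) = 2*p*(6 + p) (A(p) = (2*p)*(6 + p) = 2*p*(6 + p))
d(k) = 21 (d(k) = 7*3 = 21)
h(D) = -18 (h(D) = 2*(-3)*(6 - 3) = 2*(-3)*3 = -18)
X(J) = (-18 + J)*(-4 + J) (X(J) = (-4 + J)*(J - 18) = (-4 + J)*(-18 + J) = (-18 + J)*(-4 + J))
32 + X(10)*d(-9) = 32 + (72 + 10² - 22*10)*21 = 32 + (72 + 100 - 220)*21 = 32 - 48*21 = 32 - 1008 = -976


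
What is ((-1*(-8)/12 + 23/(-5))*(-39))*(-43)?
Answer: -32981/5 ≈ -6596.2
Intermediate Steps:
((-1*(-8)/12 + 23/(-5))*(-39))*(-43) = ((8*(1/12) + 23*(-1/5))*(-39))*(-43) = ((2/3 - 23/5)*(-39))*(-43) = -59/15*(-39)*(-43) = (767/5)*(-43) = -32981/5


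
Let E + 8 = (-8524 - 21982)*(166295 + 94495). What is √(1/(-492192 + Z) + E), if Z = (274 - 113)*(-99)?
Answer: I*√228236486691641027951/169377 ≈ 89195.0*I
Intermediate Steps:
Z = -15939 (Z = 161*(-99) = -15939)
E = -7955659748 (E = -8 + (-8524 - 21982)*(166295 + 94495) = -8 - 30506*260790 = -8 - 7955659740 = -7955659748)
√(1/(-492192 + Z) + E) = √(1/(-492192 - 15939) - 7955659748) = √(1/(-508131) - 7955659748) = √(-1/508131 - 7955659748) = √(-4042517343410989/508131) = I*√228236486691641027951/169377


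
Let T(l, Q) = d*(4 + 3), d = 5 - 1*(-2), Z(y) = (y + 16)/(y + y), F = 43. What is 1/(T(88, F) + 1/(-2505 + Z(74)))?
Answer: 185325/9080851 ≈ 0.020408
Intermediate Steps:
Z(y) = (16 + y)/(2*y) (Z(y) = (16 + y)/((2*y)) = (16 + y)*(1/(2*y)) = (16 + y)/(2*y))
d = 7 (d = 5 + 2 = 7)
T(l, Q) = 49 (T(l, Q) = 7*(4 + 3) = 7*7 = 49)
1/(T(88, F) + 1/(-2505 + Z(74))) = 1/(49 + 1/(-2505 + (½)*(16 + 74)/74)) = 1/(49 + 1/(-2505 + (½)*(1/74)*90)) = 1/(49 + 1/(-2505 + 45/74)) = 1/(49 + 1/(-185325/74)) = 1/(49 - 74/185325) = 1/(9080851/185325) = 185325/9080851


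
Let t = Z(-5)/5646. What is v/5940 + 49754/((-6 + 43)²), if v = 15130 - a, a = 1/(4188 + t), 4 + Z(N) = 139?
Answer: 56651185779388/1456686140715 ≈ 38.890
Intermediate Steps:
Z(N) = 135 (Z(N) = -4 + 139 = 135)
t = 45/1882 (t = 135/5646 = 135*(1/5646) = 45/1882 ≈ 0.023911)
a = 1882/7881861 (a = 1/(4188 + 45/1882) = 1/(7881861/1882) = 1882/7881861 ≈ 0.00023878)
v = 119252555048/7881861 (v = 15130 - 1*1882/7881861 = 15130 - 1882/7881861 = 119252555048/7881861 ≈ 15130.)
v/5940 + 49754/((-6 + 43)²) = (119252555048/7881861)/5940 + 49754/((-6 + 43)²) = (119252555048/7881861)*(1/5940) + 49754/(37²) = 2710285342/1064051235 + 49754/1369 = 56651185779388/1456686140715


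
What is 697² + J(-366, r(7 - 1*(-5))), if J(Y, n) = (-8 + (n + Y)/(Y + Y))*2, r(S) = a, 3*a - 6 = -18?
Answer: 88900304/183 ≈ 4.8579e+5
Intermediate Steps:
a = -4 (a = 2 + (⅓)*(-18) = 2 - 6 = -4)
r(S) = -4
J(Y, n) = -16 + (Y + n)/Y (J(Y, n) = (-8 + (Y + n)/((2*Y)))*2 = (-8 + (Y + n)*(1/(2*Y)))*2 = (-8 + (Y + n)/(2*Y))*2 = -16 + (Y + n)/Y)
697² + J(-366, r(7 - 1*(-5))) = 697² + (-15 - 4/(-366)) = 485809 + (-15 - 4*(-1/366)) = 485809 + (-15 + 2/183) = 485809 - 2743/183 = 88900304/183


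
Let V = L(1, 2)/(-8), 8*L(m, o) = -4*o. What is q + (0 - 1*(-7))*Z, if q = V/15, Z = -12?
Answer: -10079/120 ≈ -83.992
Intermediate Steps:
L(m, o) = -o/2 (L(m, o) = (-4*o)/8 = -o/2)
V = ⅛ (V = -½*2/(-8) = -1*(-⅛) = ⅛ ≈ 0.12500)
q = 1/120 (q = (⅛)/15 = (⅛)*(1/15) = 1/120 ≈ 0.0083333)
q + (0 - 1*(-7))*Z = 1/120 + (0 - 1*(-7))*(-12) = 1/120 + (0 + 7)*(-12) = 1/120 + 7*(-12) = 1/120 - 84 = -10079/120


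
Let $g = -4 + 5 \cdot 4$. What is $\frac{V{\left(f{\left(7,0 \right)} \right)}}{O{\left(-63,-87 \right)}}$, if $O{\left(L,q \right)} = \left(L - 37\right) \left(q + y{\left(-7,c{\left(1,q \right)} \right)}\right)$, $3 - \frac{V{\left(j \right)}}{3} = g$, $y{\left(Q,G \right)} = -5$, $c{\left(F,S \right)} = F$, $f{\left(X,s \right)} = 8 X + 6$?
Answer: $- \frac{39}{9200} \approx -0.0042391$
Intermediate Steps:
$f{\left(X,s \right)} = 6 + 8 X$
$g = 16$ ($g = -4 + 20 = 16$)
$V{\left(j \right)} = -39$ ($V{\left(j \right)} = 9 - 48 = -39$)
$O{\left(L,q \right)} = \left(-37 + L\right) \left(-5 + q\right)$ ($O{\left(L,q \right)} = \left(L - 37\right) \left(q - 5\right) = \left(-37 + L\right) \left(-5 + q\right)$)
$\frac{V{\left(f{\left(7,0 \right)} \right)}}{O{\left(-63,-87 \right)}} = - \frac{39}{185 - -3219 - -315 - -5481} = - \frac{39}{185 + 3219 + 315 + 5481} = - \frac{39}{9200}$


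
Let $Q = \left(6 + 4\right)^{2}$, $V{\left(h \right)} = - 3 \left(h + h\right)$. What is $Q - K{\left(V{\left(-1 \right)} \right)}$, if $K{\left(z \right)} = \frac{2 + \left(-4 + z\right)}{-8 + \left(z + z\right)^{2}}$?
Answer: $\frac{3399}{34} \approx 99.971$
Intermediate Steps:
$V{\left(h \right)} = - 6 h$ ($V{\left(h \right)} = - 3 \cdot 2 h = - 6 h$)
$Q = 100$ ($Q = 10^{2} = 100$)
$K{\left(z \right)} = \frac{-2 + z}{-8 + 4 z^{2}}$ ($K{\left(z \right)} = \frac{-2 + z}{-8 + \left(2 z\right)^{2}} = \frac{-2 + z}{-8 + 4 z^{2}}$)
$Q - K{\left(V{\left(-1 \right)} \right)} = 100 - \frac{-2 - -6}{4 \left(-2 + \left(\left(-6\right) \left(-1\right)\right)^{2}\right)} = 100 - \frac{-2 + 6}{4 \left(-2 + 6^{2}\right)} = 100 - \frac{1}{4} \frac{1}{-2 + 36} \cdot 4 = 100 - \frac{1}{4} \cdot \frac{1}{34} \cdot 4 = 100 - \frac{1}{34} = \frac{3399}{34}$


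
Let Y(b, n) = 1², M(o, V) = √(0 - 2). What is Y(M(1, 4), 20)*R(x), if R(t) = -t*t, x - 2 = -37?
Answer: -1225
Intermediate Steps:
M(o, V) = I*√2 (M(o, V) = √(-2) = I*√2)
Y(b, n) = 1
x = -35 (x = 2 - 37 = -35)
R(t) = -t²
Y(M(1, 4), 20)*R(x) = 1*(-1*(-35)²) = 1*(-1*1225) = 1*(-1225) = -1225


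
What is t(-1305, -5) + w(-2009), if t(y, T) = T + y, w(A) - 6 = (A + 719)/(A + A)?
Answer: -2619091/2009 ≈ -1303.7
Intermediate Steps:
w(A) = 6 + (719 + A)/(2*A) (w(A) = 6 + (A + 719)/(A + A) = 6 + (719 + A)/((2*A)) = 6 + (719 + A)*(1/(2*A)) = 6 + (719 + A)/(2*A))
t(-1305, -5) + w(-2009) = (-5 - 1305) + (½)*(719 + 13*(-2009))/(-2009) = -1310 + (½)*(-1/2009)*(719 - 26117) = -1310 + (½)*(-1/2009)*(-25398) = -1310 + 12699/2009 = -2619091/2009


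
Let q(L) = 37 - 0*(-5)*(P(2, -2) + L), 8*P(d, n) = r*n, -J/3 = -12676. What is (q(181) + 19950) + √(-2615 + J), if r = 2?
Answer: 19987 + √35413 ≈ 20175.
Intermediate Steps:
J = 38028 (J = -3*(-12676) = 38028)
P(d, n) = n/4 (P(d, n) = (2*n)/8 = n/4)
q(L) = 37 (q(L) = 37 - 0*(-5)*((¼)*(-2) + L) = 37 - 0*(-½ + L) = 37 - 1*0 = 37 + 0 = 37)
(q(181) + 19950) + √(-2615 + J) = (37 + 19950) + √(-2615 + 38028) = 19987 + √35413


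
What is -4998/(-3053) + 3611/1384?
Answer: 17941615/4225352 ≈ 4.2462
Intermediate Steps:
-4998/(-3053) + 3611/1384 = -4998*(-1/3053) + 3611*(1/1384) = 4998/3053 + 3611/1384 = 17941615/4225352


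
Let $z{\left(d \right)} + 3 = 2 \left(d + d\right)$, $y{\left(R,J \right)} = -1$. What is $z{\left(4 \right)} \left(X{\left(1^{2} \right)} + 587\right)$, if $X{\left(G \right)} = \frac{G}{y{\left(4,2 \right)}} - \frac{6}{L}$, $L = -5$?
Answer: $\frac{38168}{5} \approx 7633.6$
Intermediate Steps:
$z{\left(d \right)} = -3 + 4 d$ ($z{\left(d \right)} = -3 + 2 \left(d + d\right) = -3 + 2 \cdot 2 d = -3 + 4 d$)
$X{\left(G \right)} = \frac{6}{5} - G$ ($X{\left(G \right)} = \frac{G}{-1} - \frac{6}{-5} = G \left(-1\right) - - \frac{6}{5} = - G + \frac{6}{5} = \frac{6}{5} - G$)
$z{\left(4 \right)} \left(X{\left(1^{2} \right)} + 587\right) = \left(-3 + 4 \cdot 4\right) \left(\left(\frac{6}{5} - 1^{2}\right) + 587\right) = \left(-3 + 16\right) \left(\left(\frac{6}{5} - 1\right) + 587\right) = 13 \left(\left(\frac{6}{5} - 1\right) + 587\right) = 13 \left(\frac{1}{5} + 587\right) = 13 \cdot \frac{2936}{5} = \frac{38168}{5}$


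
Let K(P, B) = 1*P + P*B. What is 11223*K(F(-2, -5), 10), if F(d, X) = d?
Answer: -246906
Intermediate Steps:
K(P, B) = P + B*P
11223*K(F(-2, -5), 10) = 11223*(-2*(1 + 10)) = 11223*(-2*11) = 11223*(-22) = -246906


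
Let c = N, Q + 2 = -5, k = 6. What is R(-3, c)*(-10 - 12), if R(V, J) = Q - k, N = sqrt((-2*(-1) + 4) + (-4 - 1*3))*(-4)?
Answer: 286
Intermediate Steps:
N = -4*I (N = sqrt((2 + 4) + (-4 - 3))*(-4) = sqrt(6 - 7)*(-4) = sqrt(-1)*(-4) = I*(-4) = -4*I ≈ -4.0*I)
Q = -7 (Q = -2 - 5 = -7)
c = -4*I ≈ -4.0*I
R(V, J) = -13 (R(V, J) = -7 - 1*6 = -7 - 6 = -13)
R(-3, c)*(-10 - 12) = -13*(-10 - 12) = -13*(-22) = 286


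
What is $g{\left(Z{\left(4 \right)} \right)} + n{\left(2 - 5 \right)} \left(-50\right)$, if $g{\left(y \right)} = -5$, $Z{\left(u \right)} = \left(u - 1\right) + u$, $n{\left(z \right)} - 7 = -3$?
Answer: $-205$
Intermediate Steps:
$n{\left(z \right)} = 4$ ($n{\left(z \right)} = 7 - 3 = 4$)
$Z{\left(u \right)} = -1 + 2 u$ ($Z{\left(u \right)} = \left(-1 + u\right) + u = -1 + 2 u$)
$g{\left(Z{\left(4 \right)} \right)} + n{\left(2 - 5 \right)} \left(-50\right) = -5 + 4 \left(-50\right) = -5 - 200 = -205$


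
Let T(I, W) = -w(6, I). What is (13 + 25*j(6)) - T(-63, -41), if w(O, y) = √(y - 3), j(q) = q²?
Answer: 913 + I*√66 ≈ 913.0 + 8.124*I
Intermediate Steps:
w(O, y) = √(-3 + y)
T(I, W) = -√(-3 + I)
(13 + 25*j(6)) - T(-63, -41) = (13 + 25*6²) - (-1)*√(-3 - 63) = (13 + 25*36) - (-1)*√(-66) = (13 + 900) - (-1)*I*√66 = 913 - (-1)*I*√66 = 913 + I*√66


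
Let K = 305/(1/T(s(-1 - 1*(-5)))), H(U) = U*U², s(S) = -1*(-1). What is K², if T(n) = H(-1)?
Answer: 93025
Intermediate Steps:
s(S) = 1
H(U) = U³
T(n) = -1 (T(n) = (-1)³ = -1)
K = -305 (K = 305/(1/(-1)) = 305/(-1) = 305*(-1) = -305)
K² = (-305)² = 93025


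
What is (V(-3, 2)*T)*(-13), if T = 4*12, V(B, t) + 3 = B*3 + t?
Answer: 6240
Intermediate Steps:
V(B, t) = -3 + t + 3*B (V(B, t) = -3 + (B*3 + t) = -3 + (3*B + t) = -3 + (t + 3*B) = -3 + t + 3*B)
T = 48
(V(-3, 2)*T)*(-13) = ((-3 + 2 + 3*(-3))*48)*(-13) = ((-3 + 2 - 9)*48)*(-13) = -10*48*(-13) = -480*(-13) = 6240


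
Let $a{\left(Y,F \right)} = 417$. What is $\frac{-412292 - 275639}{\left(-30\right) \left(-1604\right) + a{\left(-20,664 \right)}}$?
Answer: $- \frac{687931}{48537} \approx -14.173$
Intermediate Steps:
$\frac{-412292 - 275639}{\left(-30\right) \left(-1604\right) + a{\left(-20,664 \right)}} = \frac{-412292 - 275639}{\left(-30\right) \left(-1604\right) + 417} = - \frac{687931}{48120 + 417} = - \frac{687931}{48537}$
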